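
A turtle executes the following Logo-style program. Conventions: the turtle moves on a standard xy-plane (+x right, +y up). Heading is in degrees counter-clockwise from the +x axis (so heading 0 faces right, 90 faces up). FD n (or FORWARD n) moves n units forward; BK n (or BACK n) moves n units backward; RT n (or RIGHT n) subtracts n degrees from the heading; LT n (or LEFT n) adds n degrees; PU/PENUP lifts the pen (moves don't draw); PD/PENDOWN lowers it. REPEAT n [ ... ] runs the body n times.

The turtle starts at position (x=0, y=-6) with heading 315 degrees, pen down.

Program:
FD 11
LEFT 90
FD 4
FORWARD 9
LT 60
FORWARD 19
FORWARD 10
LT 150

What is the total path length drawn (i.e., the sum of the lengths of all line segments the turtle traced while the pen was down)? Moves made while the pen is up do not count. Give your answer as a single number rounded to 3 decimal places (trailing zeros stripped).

Executing turtle program step by step:
Start: pos=(0,-6), heading=315, pen down
FD 11: (0,-6) -> (7.778,-13.778) [heading=315, draw]
LT 90: heading 315 -> 45
FD 4: (7.778,-13.778) -> (10.607,-10.95) [heading=45, draw]
FD 9: (10.607,-10.95) -> (16.971,-4.586) [heading=45, draw]
LT 60: heading 45 -> 105
FD 19: (16.971,-4.586) -> (12.053,13.767) [heading=105, draw]
FD 10: (12.053,13.767) -> (9.465,23.426) [heading=105, draw]
LT 150: heading 105 -> 255
Final: pos=(9.465,23.426), heading=255, 5 segment(s) drawn

Segment lengths:
  seg 1: (0,-6) -> (7.778,-13.778), length = 11
  seg 2: (7.778,-13.778) -> (10.607,-10.95), length = 4
  seg 3: (10.607,-10.95) -> (16.971,-4.586), length = 9
  seg 4: (16.971,-4.586) -> (12.053,13.767), length = 19
  seg 5: (12.053,13.767) -> (9.465,23.426), length = 10
Total = 53

Answer: 53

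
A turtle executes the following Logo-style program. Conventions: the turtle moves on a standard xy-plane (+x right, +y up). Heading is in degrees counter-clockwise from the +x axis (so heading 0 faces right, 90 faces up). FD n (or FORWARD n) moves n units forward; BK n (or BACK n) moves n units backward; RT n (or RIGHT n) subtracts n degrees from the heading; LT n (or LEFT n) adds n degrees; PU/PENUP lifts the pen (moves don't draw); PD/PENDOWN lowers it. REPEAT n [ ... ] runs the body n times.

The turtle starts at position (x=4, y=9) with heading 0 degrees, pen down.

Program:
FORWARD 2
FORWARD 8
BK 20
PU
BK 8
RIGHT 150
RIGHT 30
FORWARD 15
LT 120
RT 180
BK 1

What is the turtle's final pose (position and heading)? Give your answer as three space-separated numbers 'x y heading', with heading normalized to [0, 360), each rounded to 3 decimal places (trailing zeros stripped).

Answer: -28.5 8.134 120

Derivation:
Executing turtle program step by step:
Start: pos=(4,9), heading=0, pen down
FD 2: (4,9) -> (6,9) [heading=0, draw]
FD 8: (6,9) -> (14,9) [heading=0, draw]
BK 20: (14,9) -> (-6,9) [heading=0, draw]
PU: pen up
BK 8: (-6,9) -> (-14,9) [heading=0, move]
RT 150: heading 0 -> 210
RT 30: heading 210 -> 180
FD 15: (-14,9) -> (-29,9) [heading=180, move]
LT 120: heading 180 -> 300
RT 180: heading 300 -> 120
BK 1: (-29,9) -> (-28.5,8.134) [heading=120, move]
Final: pos=(-28.5,8.134), heading=120, 3 segment(s) drawn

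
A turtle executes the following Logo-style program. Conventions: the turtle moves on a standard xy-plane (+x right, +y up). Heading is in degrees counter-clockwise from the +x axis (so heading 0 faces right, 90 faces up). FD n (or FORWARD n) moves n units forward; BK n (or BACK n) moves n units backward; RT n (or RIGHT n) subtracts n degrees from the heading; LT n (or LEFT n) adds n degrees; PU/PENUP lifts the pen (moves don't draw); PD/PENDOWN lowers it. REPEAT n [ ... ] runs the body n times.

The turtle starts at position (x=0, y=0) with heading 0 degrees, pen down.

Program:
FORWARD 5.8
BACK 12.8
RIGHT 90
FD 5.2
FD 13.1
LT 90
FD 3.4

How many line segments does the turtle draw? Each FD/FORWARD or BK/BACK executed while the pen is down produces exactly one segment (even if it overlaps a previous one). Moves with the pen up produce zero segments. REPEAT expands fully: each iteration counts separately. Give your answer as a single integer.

Answer: 5

Derivation:
Executing turtle program step by step:
Start: pos=(0,0), heading=0, pen down
FD 5.8: (0,0) -> (5.8,0) [heading=0, draw]
BK 12.8: (5.8,0) -> (-7,0) [heading=0, draw]
RT 90: heading 0 -> 270
FD 5.2: (-7,0) -> (-7,-5.2) [heading=270, draw]
FD 13.1: (-7,-5.2) -> (-7,-18.3) [heading=270, draw]
LT 90: heading 270 -> 0
FD 3.4: (-7,-18.3) -> (-3.6,-18.3) [heading=0, draw]
Final: pos=(-3.6,-18.3), heading=0, 5 segment(s) drawn
Segments drawn: 5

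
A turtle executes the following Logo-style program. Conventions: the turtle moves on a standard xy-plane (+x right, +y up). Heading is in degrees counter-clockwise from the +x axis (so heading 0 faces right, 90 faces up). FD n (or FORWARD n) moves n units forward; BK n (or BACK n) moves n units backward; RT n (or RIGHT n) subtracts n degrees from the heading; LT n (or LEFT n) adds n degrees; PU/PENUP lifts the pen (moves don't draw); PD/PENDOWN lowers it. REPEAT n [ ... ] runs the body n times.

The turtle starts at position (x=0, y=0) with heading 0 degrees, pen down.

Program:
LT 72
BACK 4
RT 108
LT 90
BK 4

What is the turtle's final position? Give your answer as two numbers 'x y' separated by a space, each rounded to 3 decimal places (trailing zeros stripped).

Executing turtle program step by step:
Start: pos=(0,0), heading=0, pen down
LT 72: heading 0 -> 72
BK 4: (0,0) -> (-1.236,-3.804) [heading=72, draw]
RT 108: heading 72 -> 324
LT 90: heading 324 -> 54
BK 4: (-1.236,-3.804) -> (-3.587,-7.04) [heading=54, draw]
Final: pos=(-3.587,-7.04), heading=54, 2 segment(s) drawn

Answer: -3.587 -7.04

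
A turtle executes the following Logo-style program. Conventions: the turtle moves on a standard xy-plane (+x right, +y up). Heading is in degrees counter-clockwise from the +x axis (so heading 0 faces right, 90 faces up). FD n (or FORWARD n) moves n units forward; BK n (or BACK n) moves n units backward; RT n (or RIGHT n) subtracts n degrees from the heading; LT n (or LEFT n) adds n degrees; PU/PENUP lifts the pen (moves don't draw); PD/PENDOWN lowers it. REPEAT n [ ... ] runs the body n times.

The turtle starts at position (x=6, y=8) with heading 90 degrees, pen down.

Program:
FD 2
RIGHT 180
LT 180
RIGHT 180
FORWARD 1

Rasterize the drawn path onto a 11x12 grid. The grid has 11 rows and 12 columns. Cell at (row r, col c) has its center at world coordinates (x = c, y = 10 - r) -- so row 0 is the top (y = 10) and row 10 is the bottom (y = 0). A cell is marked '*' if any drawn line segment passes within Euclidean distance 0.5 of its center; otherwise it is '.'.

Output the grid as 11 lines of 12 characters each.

Answer: ......*.....
......*.....
......*.....
............
............
............
............
............
............
............
............

Derivation:
Segment 0: (6,8) -> (6,10)
Segment 1: (6,10) -> (6,9)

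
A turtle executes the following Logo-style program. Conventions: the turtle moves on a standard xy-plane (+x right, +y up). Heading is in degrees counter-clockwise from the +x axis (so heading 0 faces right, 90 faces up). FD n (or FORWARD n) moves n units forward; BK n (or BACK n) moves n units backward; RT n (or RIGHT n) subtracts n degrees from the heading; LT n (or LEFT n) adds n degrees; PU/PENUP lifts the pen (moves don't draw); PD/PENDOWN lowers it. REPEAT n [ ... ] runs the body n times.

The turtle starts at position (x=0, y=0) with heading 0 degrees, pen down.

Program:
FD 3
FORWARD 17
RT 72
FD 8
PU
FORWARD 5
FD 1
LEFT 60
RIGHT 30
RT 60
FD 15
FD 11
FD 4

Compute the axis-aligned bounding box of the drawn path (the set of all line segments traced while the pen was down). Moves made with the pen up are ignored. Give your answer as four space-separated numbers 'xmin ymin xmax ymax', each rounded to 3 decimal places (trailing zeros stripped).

Executing turtle program step by step:
Start: pos=(0,0), heading=0, pen down
FD 3: (0,0) -> (3,0) [heading=0, draw]
FD 17: (3,0) -> (20,0) [heading=0, draw]
RT 72: heading 0 -> 288
FD 8: (20,0) -> (22.472,-7.608) [heading=288, draw]
PU: pen up
FD 5: (22.472,-7.608) -> (24.017,-12.364) [heading=288, move]
FD 1: (24.017,-12.364) -> (24.326,-13.315) [heading=288, move]
LT 60: heading 288 -> 348
RT 30: heading 348 -> 318
RT 60: heading 318 -> 258
FD 15: (24.326,-13.315) -> (21.208,-27.987) [heading=258, move]
FD 11: (21.208,-27.987) -> (18.921,-38.747) [heading=258, move]
FD 4: (18.921,-38.747) -> (18.089,-42.659) [heading=258, move]
Final: pos=(18.089,-42.659), heading=258, 3 segment(s) drawn

Segment endpoints: x in {0, 3, 20, 22.472}, y in {-7.608, 0}
xmin=0, ymin=-7.608, xmax=22.472, ymax=0

Answer: 0 -7.608 22.472 0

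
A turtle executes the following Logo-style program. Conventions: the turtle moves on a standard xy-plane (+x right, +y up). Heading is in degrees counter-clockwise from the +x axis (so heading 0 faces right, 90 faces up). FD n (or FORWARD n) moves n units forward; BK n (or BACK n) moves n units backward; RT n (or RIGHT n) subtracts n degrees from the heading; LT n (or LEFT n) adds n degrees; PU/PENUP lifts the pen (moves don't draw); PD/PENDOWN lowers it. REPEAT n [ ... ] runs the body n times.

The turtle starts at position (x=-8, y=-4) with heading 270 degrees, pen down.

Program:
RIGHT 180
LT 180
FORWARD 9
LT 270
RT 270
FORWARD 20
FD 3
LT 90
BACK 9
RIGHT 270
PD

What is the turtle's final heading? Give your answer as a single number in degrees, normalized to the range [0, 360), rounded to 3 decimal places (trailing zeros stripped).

Answer: 90

Derivation:
Executing turtle program step by step:
Start: pos=(-8,-4), heading=270, pen down
RT 180: heading 270 -> 90
LT 180: heading 90 -> 270
FD 9: (-8,-4) -> (-8,-13) [heading=270, draw]
LT 270: heading 270 -> 180
RT 270: heading 180 -> 270
FD 20: (-8,-13) -> (-8,-33) [heading=270, draw]
FD 3: (-8,-33) -> (-8,-36) [heading=270, draw]
LT 90: heading 270 -> 0
BK 9: (-8,-36) -> (-17,-36) [heading=0, draw]
RT 270: heading 0 -> 90
PD: pen down
Final: pos=(-17,-36), heading=90, 4 segment(s) drawn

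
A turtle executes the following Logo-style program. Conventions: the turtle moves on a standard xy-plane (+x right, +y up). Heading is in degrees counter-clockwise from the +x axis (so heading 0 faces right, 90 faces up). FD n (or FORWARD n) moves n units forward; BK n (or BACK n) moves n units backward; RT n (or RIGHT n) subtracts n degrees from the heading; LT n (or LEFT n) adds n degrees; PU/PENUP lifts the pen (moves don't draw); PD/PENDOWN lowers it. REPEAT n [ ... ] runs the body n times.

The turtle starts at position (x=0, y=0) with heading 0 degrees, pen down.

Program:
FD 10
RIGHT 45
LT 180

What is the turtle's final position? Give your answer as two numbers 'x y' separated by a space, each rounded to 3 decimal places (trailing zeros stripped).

Executing turtle program step by step:
Start: pos=(0,0), heading=0, pen down
FD 10: (0,0) -> (10,0) [heading=0, draw]
RT 45: heading 0 -> 315
LT 180: heading 315 -> 135
Final: pos=(10,0), heading=135, 1 segment(s) drawn

Answer: 10 0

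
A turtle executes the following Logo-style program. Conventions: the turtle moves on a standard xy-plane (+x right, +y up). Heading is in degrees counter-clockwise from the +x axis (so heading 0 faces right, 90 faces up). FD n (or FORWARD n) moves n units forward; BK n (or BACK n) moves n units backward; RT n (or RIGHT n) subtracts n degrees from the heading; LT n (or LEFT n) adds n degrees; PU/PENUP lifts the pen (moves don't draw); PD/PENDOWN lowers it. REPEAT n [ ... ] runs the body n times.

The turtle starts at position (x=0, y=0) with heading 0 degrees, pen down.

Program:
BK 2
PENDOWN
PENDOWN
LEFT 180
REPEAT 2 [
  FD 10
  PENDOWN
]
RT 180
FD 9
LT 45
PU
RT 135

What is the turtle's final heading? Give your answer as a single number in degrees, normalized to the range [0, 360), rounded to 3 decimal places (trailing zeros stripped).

Executing turtle program step by step:
Start: pos=(0,0), heading=0, pen down
BK 2: (0,0) -> (-2,0) [heading=0, draw]
PD: pen down
PD: pen down
LT 180: heading 0 -> 180
REPEAT 2 [
  -- iteration 1/2 --
  FD 10: (-2,0) -> (-12,0) [heading=180, draw]
  PD: pen down
  -- iteration 2/2 --
  FD 10: (-12,0) -> (-22,0) [heading=180, draw]
  PD: pen down
]
RT 180: heading 180 -> 0
FD 9: (-22,0) -> (-13,0) [heading=0, draw]
LT 45: heading 0 -> 45
PU: pen up
RT 135: heading 45 -> 270
Final: pos=(-13,0), heading=270, 4 segment(s) drawn

Answer: 270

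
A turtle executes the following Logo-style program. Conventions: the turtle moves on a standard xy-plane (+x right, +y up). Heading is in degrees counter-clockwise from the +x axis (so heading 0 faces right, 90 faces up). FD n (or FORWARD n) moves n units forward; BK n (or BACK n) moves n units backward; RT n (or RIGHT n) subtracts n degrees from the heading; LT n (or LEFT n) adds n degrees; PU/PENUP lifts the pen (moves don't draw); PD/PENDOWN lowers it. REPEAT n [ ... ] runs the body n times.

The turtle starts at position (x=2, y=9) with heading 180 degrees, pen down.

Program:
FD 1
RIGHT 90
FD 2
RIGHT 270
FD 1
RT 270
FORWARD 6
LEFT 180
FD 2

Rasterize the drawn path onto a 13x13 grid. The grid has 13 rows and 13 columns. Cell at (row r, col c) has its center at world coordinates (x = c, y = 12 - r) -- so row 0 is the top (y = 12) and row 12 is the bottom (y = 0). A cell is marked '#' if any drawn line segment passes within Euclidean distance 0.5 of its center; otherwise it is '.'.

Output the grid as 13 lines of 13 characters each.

Segment 0: (2,9) -> (1,9)
Segment 1: (1,9) -> (1,11)
Segment 2: (1,11) -> (0,11)
Segment 3: (0,11) -> (0,5)
Segment 4: (0,5) -> (0,7)

Answer: .............
##...........
##...........
###..........
#............
#............
#............
#............
.............
.............
.............
.............
.............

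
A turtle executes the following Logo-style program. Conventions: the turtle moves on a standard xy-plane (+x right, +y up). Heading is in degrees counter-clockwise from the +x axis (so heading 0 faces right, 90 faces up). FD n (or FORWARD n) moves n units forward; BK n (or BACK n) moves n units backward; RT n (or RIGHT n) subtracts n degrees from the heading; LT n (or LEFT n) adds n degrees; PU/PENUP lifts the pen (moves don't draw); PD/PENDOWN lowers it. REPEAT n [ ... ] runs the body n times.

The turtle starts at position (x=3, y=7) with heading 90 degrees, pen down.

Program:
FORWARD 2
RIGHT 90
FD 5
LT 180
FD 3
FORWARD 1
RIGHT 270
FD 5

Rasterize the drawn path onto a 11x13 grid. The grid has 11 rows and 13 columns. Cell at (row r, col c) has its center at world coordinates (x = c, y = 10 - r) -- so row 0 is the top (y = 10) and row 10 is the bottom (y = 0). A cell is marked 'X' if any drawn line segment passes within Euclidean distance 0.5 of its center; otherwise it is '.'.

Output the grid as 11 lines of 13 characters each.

Segment 0: (3,7) -> (3,9)
Segment 1: (3,9) -> (8,9)
Segment 2: (8,9) -> (5,9)
Segment 3: (5,9) -> (4,9)
Segment 4: (4,9) -> (4,4)

Answer: .............
...XXXXXX....
...XX........
...XX........
....X........
....X........
....X........
.............
.............
.............
.............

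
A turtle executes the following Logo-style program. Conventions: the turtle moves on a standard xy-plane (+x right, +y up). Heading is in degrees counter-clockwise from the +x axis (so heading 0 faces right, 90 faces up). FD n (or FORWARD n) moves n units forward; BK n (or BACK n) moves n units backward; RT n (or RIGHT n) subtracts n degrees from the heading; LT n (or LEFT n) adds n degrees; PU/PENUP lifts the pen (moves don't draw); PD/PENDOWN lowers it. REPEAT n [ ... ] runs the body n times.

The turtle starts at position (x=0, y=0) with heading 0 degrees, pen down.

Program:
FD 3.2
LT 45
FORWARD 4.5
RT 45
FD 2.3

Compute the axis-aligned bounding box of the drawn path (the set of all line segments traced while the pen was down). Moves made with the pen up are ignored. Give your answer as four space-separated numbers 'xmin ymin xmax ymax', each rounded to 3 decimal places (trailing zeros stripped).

Answer: 0 0 8.682 3.182

Derivation:
Executing turtle program step by step:
Start: pos=(0,0), heading=0, pen down
FD 3.2: (0,0) -> (3.2,0) [heading=0, draw]
LT 45: heading 0 -> 45
FD 4.5: (3.2,0) -> (6.382,3.182) [heading=45, draw]
RT 45: heading 45 -> 0
FD 2.3: (6.382,3.182) -> (8.682,3.182) [heading=0, draw]
Final: pos=(8.682,3.182), heading=0, 3 segment(s) drawn

Segment endpoints: x in {0, 3.2, 6.382, 8.682}, y in {0, 3.182}
xmin=0, ymin=0, xmax=8.682, ymax=3.182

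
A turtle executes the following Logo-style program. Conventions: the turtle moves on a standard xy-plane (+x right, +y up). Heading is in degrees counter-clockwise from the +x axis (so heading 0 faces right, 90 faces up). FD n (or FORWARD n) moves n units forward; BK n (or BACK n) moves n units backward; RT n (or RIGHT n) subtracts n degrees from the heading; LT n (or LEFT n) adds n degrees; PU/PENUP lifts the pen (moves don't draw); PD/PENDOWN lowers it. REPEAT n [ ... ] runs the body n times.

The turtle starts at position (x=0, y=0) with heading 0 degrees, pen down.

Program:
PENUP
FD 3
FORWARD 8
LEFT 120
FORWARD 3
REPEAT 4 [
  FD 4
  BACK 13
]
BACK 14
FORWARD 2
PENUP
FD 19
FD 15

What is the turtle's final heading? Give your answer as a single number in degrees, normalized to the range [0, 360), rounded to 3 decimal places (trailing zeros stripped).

Answer: 120

Derivation:
Executing turtle program step by step:
Start: pos=(0,0), heading=0, pen down
PU: pen up
FD 3: (0,0) -> (3,0) [heading=0, move]
FD 8: (3,0) -> (11,0) [heading=0, move]
LT 120: heading 0 -> 120
FD 3: (11,0) -> (9.5,2.598) [heading=120, move]
REPEAT 4 [
  -- iteration 1/4 --
  FD 4: (9.5,2.598) -> (7.5,6.062) [heading=120, move]
  BK 13: (7.5,6.062) -> (14,-5.196) [heading=120, move]
  -- iteration 2/4 --
  FD 4: (14,-5.196) -> (12,-1.732) [heading=120, move]
  BK 13: (12,-1.732) -> (18.5,-12.99) [heading=120, move]
  -- iteration 3/4 --
  FD 4: (18.5,-12.99) -> (16.5,-9.526) [heading=120, move]
  BK 13: (16.5,-9.526) -> (23,-20.785) [heading=120, move]
  -- iteration 4/4 --
  FD 4: (23,-20.785) -> (21,-17.321) [heading=120, move]
  BK 13: (21,-17.321) -> (27.5,-28.579) [heading=120, move]
]
BK 14: (27.5,-28.579) -> (34.5,-40.703) [heading=120, move]
FD 2: (34.5,-40.703) -> (33.5,-38.971) [heading=120, move]
PU: pen up
FD 19: (33.5,-38.971) -> (24,-22.517) [heading=120, move]
FD 15: (24,-22.517) -> (16.5,-9.526) [heading=120, move]
Final: pos=(16.5,-9.526), heading=120, 0 segment(s) drawn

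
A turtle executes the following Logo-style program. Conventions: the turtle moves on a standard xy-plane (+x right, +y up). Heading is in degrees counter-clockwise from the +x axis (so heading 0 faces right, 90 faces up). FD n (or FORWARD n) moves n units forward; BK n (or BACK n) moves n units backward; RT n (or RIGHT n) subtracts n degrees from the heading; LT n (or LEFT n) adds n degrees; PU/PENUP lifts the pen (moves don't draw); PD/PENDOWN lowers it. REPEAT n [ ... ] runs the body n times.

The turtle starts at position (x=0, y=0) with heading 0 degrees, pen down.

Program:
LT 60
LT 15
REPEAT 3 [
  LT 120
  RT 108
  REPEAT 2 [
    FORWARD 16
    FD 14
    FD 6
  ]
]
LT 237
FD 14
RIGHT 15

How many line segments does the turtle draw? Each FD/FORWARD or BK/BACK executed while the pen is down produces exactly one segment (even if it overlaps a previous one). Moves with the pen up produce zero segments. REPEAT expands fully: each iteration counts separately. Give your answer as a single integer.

Answer: 19

Derivation:
Executing turtle program step by step:
Start: pos=(0,0), heading=0, pen down
LT 60: heading 0 -> 60
LT 15: heading 60 -> 75
REPEAT 3 [
  -- iteration 1/3 --
  LT 120: heading 75 -> 195
  RT 108: heading 195 -> 87
  REPEAT 2 [
    -- iteration 1/2 --
    FD 16: (0,0) -> (0.837,15.978) [heading=87, draw]
    FD 14: (0.837,15.978) -> (1.57,29.959) [heading=87, draw]
    FD 6: (1.57,29.959) -> (1.884,35.951) [heading=87, draw]
    -- iteration 2/2 --
    FD 16: (1.884,35.951) -> (2.721,51.929) [heading=87, draw]
    FD 14: (2.721,51.929) -> (3.454,65.91) [heading=87, draw]
    FD 6: (3.454,65.91) -> (3.768,71.901) [heading=87, draw]
  ]
  -- iteration 2/3 --
  LT 120: heading 87 -> 207
  RT 108: heading 207 -> 99
  REPEAT 2 [
    -- iteration 1/2 --
    FD 16: (3.768,71.901) -> (1.265,87.704) [heading=99, draw]
    FD 14: (1.265,87.704) -> (-0.925,101.532) [heading=99, draw]
    FD 6: (-0.925,101.532) -> (-1.863,107.458) [heading=99, draw]
    -- iteration 2/2 --
    FD 16: (-1.863,107.458) -> (-4.366,123.261) [heading=99, draw]
    FD 14: (-4.366,123.261) -> (-6.556,137.089) [heading=99, draw]
    FD 6: (-6.556,137.089) -> (-7.495,143.015) [heading=99, draw]
  ]
  -- iteration 3/3 --
  LT 120: heading 99 -> 219
  RT 108: heading 219 -> 111
  REPEAT 2 [
    -- iteration 1/2 --
    FD 16: (-7.495,143.015) -> (-13.229,157.952) [heading=111, draw]
    FD 14: (-13.229,157.952) -> (-18.246,171.022) [heading=111, draw]
    FD 6: (-18.246,171.022) -> (-20.396,176.624) [heading=111, draw]
    -- iteration 2/2 --
    FD 16: (-20.396,176.624) -> (-26.13,191.561) [heading=111, draw]
    FD 14: (-26.13,191.561) -> (-31.147,204.631) [heading=111, draw]
    FD 6: (-31.147,204.631) -> (-33.298,210.233) [heading=111, draw]
  ]
]
LT 237: heading 111 -> 348
FD 14: (-33.298,210.233) -> (-19.604,207.322) [heading=348, draw]
RT 15: heading 348 -> 333
Final: pos=(-19.604,207.322), heading=333, 19 segment(s) drawn
Segments drawn: 19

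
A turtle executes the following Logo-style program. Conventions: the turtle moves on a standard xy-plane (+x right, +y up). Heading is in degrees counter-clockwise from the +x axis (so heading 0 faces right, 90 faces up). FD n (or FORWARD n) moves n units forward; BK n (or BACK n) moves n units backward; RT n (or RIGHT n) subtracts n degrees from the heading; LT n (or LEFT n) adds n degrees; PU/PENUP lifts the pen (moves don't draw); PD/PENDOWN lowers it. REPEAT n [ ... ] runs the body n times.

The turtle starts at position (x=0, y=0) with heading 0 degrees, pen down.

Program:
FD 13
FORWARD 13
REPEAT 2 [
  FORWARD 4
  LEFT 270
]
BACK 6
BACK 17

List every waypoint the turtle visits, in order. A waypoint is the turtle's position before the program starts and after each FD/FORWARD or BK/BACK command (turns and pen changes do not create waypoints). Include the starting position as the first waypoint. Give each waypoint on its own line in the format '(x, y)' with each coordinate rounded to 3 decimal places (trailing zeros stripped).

Answer: (0, 0)
(13, 0)
(26, 0)
(30, 0)
(30, -4)
(36, -4)
(53, -4)

Derivation:
Executing turtle program step by step:
Start: pos=(0,0), heading=0, pen down
FD 13: (0,0) -> (13,0) [heading=0, draw]
FD 13: (13,0) -> (26,0) [heading=0, draw]
REPEAT 2 [
  -- iteration 1/2 --
  FD 4: (26,0) -> (30,0) [heading=0, draw]
  LT 270: heading 0 -> 270
  -- iteration 2/2 --
  FD 4: (30,0) -> (30,-4) [heading=270, draw]
  LT 270: heading 270 -> 180
]
BK 6: (30,-4) -> (36,-4) [heading=180, draw]
BK 17: (36,-4) -> (53,-4) [heading=180, draw]
Final: pos=(53,-4), heading=180, 6 segment(s) drawn
Waypoints (7 total):
(0, 0)
(13, 0)
(26, 0)
(30, 0)
(30, -4)
(36, -4)
(53, -4)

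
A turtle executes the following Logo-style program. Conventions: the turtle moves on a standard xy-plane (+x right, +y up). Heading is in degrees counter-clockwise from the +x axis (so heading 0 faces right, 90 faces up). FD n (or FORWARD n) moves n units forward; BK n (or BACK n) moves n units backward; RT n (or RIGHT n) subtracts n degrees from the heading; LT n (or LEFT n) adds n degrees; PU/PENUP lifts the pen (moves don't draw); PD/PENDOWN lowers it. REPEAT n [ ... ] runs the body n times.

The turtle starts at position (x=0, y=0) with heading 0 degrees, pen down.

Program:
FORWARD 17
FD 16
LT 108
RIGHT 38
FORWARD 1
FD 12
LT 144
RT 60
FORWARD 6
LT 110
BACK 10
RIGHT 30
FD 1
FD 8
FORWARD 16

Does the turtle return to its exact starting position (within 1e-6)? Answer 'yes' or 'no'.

Executing turtle program step by step:
Start: pos=(0,0), heading=0, pen down
FD 17: (0,0) -> (17,0) [heading=0, draw]
FD 16: (17,0) -> (33,0) [heading=0, draw]
LT 108: heading 0 -> 108
RT 38: heading 108 -> 70
FD 1: (33,0) -> (33.342,0.94) [heading=70, draw]
FD 12: (33.342,0.94) -> (37.446,12.216) [heading=70, draw]
LT 144: heading 70 -> 214
RT 60: heading 214 -> 154
FD 6: (37.446,12.216) -> (32.053,14.846) [heading=154, draw]
LT 110: heading 154 -> 264
BK 10: (32.053,14.846) -> (33.099,24.791) [heading=264, draw]
RT 30: heading 264 -> 234
FD 1: (33.099,24.791) -> (32.511,23.982) [heading=234, draw]
FD 8: (32.511,23.982) -> (27.809,17.51) [heading=234, draw]
FD 16: (27.809,17.51) -> (18.404,4.566) [heading=234, draw]
Final: pos=(18.404,4.566), heading=234, 9 segment(s) drawn

Start position: (0, 0)
Final position: (18.404, 4.566)
Distance = 18.962; >= 1e-6 -> NOT closed

Answer: no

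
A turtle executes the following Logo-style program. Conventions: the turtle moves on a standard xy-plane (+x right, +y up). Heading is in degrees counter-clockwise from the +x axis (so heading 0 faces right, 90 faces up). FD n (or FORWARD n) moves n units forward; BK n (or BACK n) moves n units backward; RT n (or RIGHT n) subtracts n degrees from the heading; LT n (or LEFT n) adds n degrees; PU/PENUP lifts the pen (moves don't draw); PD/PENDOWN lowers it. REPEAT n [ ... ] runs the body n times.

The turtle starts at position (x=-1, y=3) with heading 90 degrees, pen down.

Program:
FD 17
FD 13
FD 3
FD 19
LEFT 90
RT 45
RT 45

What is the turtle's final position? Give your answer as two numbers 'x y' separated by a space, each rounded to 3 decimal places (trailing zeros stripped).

Executing turtle program step by step:
Start: pos=(-1,3), heading=90, pen down
FD 17: (-1,3) -> (-1,20) [heading=90, draw]
FD 13: (-1,20) -> (-1,33) [heading=90, draw]
FD 3: (-1,33) -> (-1,36) [heading=90, draw]
FD 19: (-1,36) -> (-1,55) [heading=90, draw]
LT 90: heading 90 -> 180
RT 45: heading 180 -> 135
RT 45: heading 135 -> 90
Final: pos=(-1,55), heading=90, 4 segment(s) drawn

Answer: -1 55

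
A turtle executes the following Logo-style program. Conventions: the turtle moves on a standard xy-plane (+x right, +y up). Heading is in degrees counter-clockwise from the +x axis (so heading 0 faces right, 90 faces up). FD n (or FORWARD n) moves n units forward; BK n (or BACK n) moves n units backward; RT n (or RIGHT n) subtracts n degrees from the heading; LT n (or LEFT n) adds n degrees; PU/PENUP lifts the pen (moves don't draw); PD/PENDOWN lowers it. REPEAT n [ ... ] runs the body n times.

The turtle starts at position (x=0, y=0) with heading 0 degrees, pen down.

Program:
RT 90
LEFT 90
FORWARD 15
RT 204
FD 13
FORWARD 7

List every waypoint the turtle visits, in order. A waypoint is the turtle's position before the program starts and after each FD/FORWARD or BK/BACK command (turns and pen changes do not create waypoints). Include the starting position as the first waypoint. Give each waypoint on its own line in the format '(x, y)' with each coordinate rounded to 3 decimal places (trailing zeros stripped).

Executing turtle program step by step:
Start: pos=(0,0), heading=0, pen down
RT 90: heading 0 -> 270
LT 90: heading 270 -> 0
FD 15: (0,0) -> (15,0) [heading=0, draw]
RT 204: heading 0 -> 156
FD 13: (15,0) -> (3.124,5.288) [heading=156, draw]
FD 7: (3.124,5.288) -> (-3.271,8.135) [heading=156, draw]
Final: pos=(-3.271,8.135), heading=156, 3 segment(s) drawn
Waypoints (4 total):
(0, 0)
(15, 0)
(3.124, 5.288)
(-3.271, 8.135)

Answer: (0, 0)
(15, 0)
(3.124, 5.288)
(-3.271, 8.135)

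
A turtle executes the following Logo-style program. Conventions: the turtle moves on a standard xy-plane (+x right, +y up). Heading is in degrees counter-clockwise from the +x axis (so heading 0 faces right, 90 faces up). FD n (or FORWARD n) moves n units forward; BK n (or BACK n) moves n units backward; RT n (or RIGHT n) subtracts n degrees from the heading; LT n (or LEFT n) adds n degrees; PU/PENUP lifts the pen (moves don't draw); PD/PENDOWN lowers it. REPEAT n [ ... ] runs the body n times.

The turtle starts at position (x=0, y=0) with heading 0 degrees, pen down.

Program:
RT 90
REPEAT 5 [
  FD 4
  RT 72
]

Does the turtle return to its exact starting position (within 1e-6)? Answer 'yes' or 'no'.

Answer: yes

Derivation:
Executing turtle program step by step:
Start: pos=(0,0), heading=0, pen down
RT 90: heading 0 -> 270
REPEAT 5 [
  -- iteration 1/5 --
  FD 4: (0,0) -> (0,-4) [heading=270, draw]
  RT 72: heading 270 -> 198
  -- iteration 2/5 --
  FD 4: (0,-4) -> (-3.804,-5.236) [heading=198, draw]
  RT 72: heading 198 -> 126
  -- iteration 3/5 --
  FD 4: (-3.804,-5.236) -> (-6.155,-2) [heading=126, draw]
  RT 72: heading 126 -> 54
  -- iteration 4/5 --
  FD 4: (-6.155,-2) -> (-3.804,1.236) [heading=54, draw]
  RT 72: heading 54 -> 342
  -- iteration 5/5 --
  FD 4: (-3.804,1.236) -> (0,0) [heading=342, draw]
  RT 72: heading 342 -> 270
]
Final: pos=(0,0), heading=270, 5 segment(s) drawn

Start position: (0, 0)
Final position: (0, 0)
Distance = 0; < 1e-6 -> CLOSED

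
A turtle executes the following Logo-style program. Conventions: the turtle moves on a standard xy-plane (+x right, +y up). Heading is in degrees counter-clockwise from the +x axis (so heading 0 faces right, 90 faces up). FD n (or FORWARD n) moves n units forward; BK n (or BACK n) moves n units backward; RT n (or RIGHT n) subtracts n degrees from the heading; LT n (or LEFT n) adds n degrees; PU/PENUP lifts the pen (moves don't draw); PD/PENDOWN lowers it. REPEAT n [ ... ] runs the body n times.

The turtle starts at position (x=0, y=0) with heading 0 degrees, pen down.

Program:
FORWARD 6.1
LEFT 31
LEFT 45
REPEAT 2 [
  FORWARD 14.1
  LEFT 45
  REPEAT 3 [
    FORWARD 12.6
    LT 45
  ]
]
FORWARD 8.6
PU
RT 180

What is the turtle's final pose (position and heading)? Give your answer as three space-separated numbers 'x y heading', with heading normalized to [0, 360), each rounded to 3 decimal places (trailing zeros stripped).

Answer: 8.181 8.345 256

Derivation:
Executing turtle program step by step:
Start: pos=(0,0), heading=0, pen down
FD 6.1: (0,0) -> (6.1,0) [heading=0, draw]
LT 31: heading 0 -> 31
LT 45: heading 31 -> 76
REPEAT 2 [
  -- iteration 1/2 --
  FD 14.1: (6.1,0) -> (9.511,13.681) [heading=76, draw]
  LT 45: heading 76 -> 121
  REPEAT 3 [
    -- iteration 1/3 --
    FD 12.6: (9.511,13.681) -> (3.022,24.481) [heading=121, draw]
    LT 45: heading 121 -> 166
    -- iteration 2/3 --
    FD 12.6: (3.022,24.481) -> (-9.204,27.53) [heading=166, draw]
    LT 45: heading 166 -> 211
    -- iteration 3/3 --
    FD 12.6: (-9.204,27.53) -> (-20.004,21.04) [heading=211, draw]
    LT 45: heading 211 -> 256
  ]
  -- iteration 2/2 --
  FD 14.1: (-20.004,21.04) -> (-23.416,7.359) [heading=256, draw]
  LT 45: heading 256 -> 301
  REPEAT 3 [
    -- iteration 1/3 --
    FD 12.6: (-23.416,7.359) -> (-16.926,-3.441) [heading=301, draw]
    LT 45: heading 301 -> 346
    -- iteration 2/3 --
    FD 12.6: (-16.926,-3.441) -> (-4.7,-6.489) [heading=346, draw]
    LT 45: heading 346 -> 31
    -- iteration 3/3 --
    FD 12.6: (-4.7,-6.489) -> (6.1,0) [heading=31, draw]
    LT 45: heading 31 -> 76
  ]
]
FD 8.6: (6.1,0) -> (8.181,8.345) [heading=76, draw]
PU: pen up
RT 180: heading 76 -> 256
Final: pos=(8.181,8.345), heading=256, 10 segment(s) drawn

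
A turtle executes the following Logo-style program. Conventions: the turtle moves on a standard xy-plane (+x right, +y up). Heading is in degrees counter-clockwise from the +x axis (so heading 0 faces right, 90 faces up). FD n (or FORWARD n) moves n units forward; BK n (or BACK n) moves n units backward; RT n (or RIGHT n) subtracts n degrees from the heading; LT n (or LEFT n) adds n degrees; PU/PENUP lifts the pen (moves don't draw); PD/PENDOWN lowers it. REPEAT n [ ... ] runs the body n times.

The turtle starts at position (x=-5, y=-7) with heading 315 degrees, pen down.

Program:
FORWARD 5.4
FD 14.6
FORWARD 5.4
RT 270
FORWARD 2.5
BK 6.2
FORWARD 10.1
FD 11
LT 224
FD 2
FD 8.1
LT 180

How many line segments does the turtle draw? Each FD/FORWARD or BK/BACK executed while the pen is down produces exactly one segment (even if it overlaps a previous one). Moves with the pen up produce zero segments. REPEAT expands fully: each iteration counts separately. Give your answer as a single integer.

Executing turtle program step by step:
Start: pos=(-5,-7), heading=315, pen down
FD 5.4: (-5,-7) -> (-1.182,-10.818) [heading=315, draw]
FD 14.6: (-1.182,-10.818) -> (9.142,-21.142) [heading=315, draw]
FD 5.4: (9.142,-21.142) -> (12.961,-24.961) [heading=315, draw]
RT 270: heading 315 -> 45
FD 2.5: (12.961,-24.961) -> (14.728,-23.193) [heading=45, draw]
BK 6.2: (14.728,-23.193) -> (10.344,-27.577) [heading=45, draw]
FD 10.1: (10.344,-27.577) -> (17.486,-20.435) [heading=45, draw]
FD 11: (17.486,-20.435) -> (25.264,-12.657) [heading=45, draw]
LT 224: heading 45 -> 269
FD 2: (25.264,-12.657) -> (25.229,-14.657) [heading=269, draw]
FD 8.1: (25.229,-14.657) -> (25.088,-22.755) [heading=269, draw]
LT 180: heading 269 -> 89
Final: pos=(25.088,-22.755), heading=89, 9 segment(s) drawn
Segments drawn: 9

Answer: 9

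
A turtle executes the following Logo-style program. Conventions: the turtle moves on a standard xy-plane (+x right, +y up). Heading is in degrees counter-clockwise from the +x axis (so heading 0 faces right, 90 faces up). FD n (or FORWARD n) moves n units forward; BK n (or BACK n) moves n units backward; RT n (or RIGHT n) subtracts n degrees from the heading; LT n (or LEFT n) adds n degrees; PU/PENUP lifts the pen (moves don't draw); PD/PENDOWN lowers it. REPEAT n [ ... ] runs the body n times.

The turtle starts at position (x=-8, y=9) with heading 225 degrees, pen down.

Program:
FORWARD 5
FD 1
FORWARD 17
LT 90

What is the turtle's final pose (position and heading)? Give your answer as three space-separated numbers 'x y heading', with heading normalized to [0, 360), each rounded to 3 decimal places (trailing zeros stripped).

Answer: -24.263 -7.263 315

Derivation:
Executing turtle program step by step:
Start: pos=(-8,9), heading=225, pen down
FD 5: (-8,9) -> (-11.536,5.464) [heading=225, draw]
FD 1: (-11.536,5.464) -> (-12.243,4.757) [heading=225, draw]
FD 17: (-12.243,4.757) -> (-24.263,-7.263) [heading=225, draw]
LT 90: heading 225 -> 315
Final: pos=(-24.263,-7.263), heading=315, 3 segment(s) drawn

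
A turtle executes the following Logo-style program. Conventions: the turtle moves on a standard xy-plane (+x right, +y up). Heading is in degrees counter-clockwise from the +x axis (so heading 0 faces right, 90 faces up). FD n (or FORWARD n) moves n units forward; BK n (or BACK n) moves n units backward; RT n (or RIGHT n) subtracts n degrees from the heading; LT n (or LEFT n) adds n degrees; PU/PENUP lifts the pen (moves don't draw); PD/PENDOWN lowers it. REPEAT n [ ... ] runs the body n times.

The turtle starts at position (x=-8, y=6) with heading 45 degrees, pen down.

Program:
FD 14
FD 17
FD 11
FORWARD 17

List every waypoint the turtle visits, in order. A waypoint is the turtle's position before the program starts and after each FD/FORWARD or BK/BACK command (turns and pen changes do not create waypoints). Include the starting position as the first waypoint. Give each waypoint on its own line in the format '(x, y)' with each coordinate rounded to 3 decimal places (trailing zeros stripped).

Executing turtle program step by step:
Start: pos=(-8,6), heading=45, pen down
FD 14: (-8,6) -> (1.899,15.899) [heading=45, draw]
FD 17: (1.899,15.899) -> (13.92,27.92) [heading=45, draw]
FD 11: (13.92,27.92) -> (21.698,35.698) [heading=45, draw]
FD 17: (21.698,35.698) -> (33.719,47.719) [heading=45, draw]
Final: pos=(33.719,47.719), heading=45, 4 segment(s) drawn
Waypoints (5 total):
(-8, 6)
(1.899, 15.899)
(13.92, 27.92)
(21.698, 35.698)
(33.719, 47.719)

Answer: (-8, 6)
(1.899, 15.899)
(13.92, 27.92)
(21.698, 35.698)
(33.719, 47.719)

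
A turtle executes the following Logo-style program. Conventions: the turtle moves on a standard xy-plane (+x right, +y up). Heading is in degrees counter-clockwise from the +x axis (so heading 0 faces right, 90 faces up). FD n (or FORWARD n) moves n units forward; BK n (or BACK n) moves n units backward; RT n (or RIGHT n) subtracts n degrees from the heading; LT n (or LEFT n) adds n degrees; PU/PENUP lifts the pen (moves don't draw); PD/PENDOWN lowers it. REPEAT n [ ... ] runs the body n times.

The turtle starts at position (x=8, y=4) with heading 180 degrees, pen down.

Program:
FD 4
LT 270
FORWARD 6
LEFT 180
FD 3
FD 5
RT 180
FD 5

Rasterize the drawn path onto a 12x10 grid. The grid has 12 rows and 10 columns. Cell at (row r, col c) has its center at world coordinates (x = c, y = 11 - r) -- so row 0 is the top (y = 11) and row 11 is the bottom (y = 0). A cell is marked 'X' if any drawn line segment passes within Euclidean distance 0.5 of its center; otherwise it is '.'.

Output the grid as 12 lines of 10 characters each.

Answer: ..........
....X.....
....X.....
....X.....
....X.....
....X.....
....X.....
....XXXXX.
....X.....
....X.....
..........
..........

Derivation:
Segment 0: (8,4) -> (4,4)
Segment 1: (4,4) -> (4,10)
Segment 2: (4,10) -> (4,7)
Segment 3: (4,7) -> (4,2)
Segment 4: (4,2) -> (4,7)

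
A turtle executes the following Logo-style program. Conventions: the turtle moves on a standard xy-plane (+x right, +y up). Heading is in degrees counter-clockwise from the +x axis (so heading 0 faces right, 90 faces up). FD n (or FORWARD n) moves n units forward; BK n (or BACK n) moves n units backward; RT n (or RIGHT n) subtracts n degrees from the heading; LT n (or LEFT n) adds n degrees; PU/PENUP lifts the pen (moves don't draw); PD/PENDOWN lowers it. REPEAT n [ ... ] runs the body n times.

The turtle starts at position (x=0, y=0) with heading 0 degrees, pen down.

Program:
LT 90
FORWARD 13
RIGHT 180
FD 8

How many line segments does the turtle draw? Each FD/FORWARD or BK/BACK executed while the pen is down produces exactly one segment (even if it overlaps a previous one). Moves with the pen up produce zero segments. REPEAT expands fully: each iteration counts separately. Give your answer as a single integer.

Executing turtle program step by step:
Start: pos=(0,0), heading=0, pen down
LT 90: heading 0 -> 90
FD 13: (0,0) -> (0,13) [heading=90, draw]
RT 180: heading 90 -> 270
FD 8: (0,13) -> (0,5) [heading=270, draw]
Final: pos=(0,5), heading=270, 2 segment(s) drawn
Segments drawn: 2

Answer: 2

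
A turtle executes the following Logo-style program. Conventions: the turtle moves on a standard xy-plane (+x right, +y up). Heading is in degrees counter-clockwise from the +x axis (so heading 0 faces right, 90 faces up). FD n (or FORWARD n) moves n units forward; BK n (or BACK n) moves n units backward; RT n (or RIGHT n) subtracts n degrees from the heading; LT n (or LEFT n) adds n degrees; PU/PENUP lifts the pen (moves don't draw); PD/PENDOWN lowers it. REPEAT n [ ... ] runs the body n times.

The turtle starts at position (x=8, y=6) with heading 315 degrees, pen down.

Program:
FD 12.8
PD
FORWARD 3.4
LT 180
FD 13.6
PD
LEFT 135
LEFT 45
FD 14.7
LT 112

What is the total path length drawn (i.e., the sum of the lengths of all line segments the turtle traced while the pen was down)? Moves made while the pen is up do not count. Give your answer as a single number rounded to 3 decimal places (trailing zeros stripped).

Executing turtle program step by step:
Start: pos=(8,6), heading=315, pen down
FD 12.8: (8,6) -> (17.051,-3.051) [heading=315, draw]
PD: pen down
FD 3.4: (17.051,-3.051) -> (19.455,-5.455) [heading=315, draw]
LT 180: heading 315 -> 135
FD 13.6: (19.455,-5.455) -> (9.838,4.162) [heading=135, draw]
PD: pen down
LT 135: heading 135 -> 270
LT 45: heading 270 -> 315
FD 14.7: (9.838,4.162) -> (20.233,-6.233) [heading=315, draw]
LT 112: heading 315 -> 67
Final: pos=(20.233,-6.233), heading=67, 4 segment(s) drawn

Segment lengths:
  seg 1: (8,6) -> (17.051,-3.051), length = 12.8
  seg 2: (17.051,-3.051) -> (19.455,-5.455), length = 3.4
  seg 3: (19.455,-5.455) -> (9.838,4.162), length = 13.6
  seg 4: (9.838,4.162) -> (20.233,-6.233), length = 14.7
Total = 44.5

Answer: 44.5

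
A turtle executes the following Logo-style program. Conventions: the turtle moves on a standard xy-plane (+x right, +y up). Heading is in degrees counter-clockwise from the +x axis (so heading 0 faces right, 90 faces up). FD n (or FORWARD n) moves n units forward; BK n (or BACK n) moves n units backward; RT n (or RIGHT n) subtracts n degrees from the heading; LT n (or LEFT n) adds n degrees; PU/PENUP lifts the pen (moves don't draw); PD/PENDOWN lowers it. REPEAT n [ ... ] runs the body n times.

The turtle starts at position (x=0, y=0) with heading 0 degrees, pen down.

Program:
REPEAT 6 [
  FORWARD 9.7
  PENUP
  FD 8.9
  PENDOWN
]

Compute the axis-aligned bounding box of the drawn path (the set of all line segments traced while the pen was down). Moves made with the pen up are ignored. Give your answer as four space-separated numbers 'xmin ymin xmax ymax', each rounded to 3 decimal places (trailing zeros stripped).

Executing turtle program step by step:
Start: pos=(0,0), heading=0, pen down
REPEAT 6 [
  -- iteration 1/6 --
  FD 9.7: (0,0) -> (9.7,0) [heading=0, draw]
  PU: pen up
  FD 8.9: (9.7,0) -> (18.6,0) [heading=0, move]
  PD: pen down
  -- iteration 2/6 --
  FD 9.7: (18.6,0) -> (28.3,0) [heading=0, draw]
  PU: pen up
  FD 8.9: (28.3,0) -> (37.2,0) [heading=0, move]
  PD: pen down
  -- iteration 3/6 --
  FD 9.7: (37.2,0) -> (46.9,0) [heading=0, draw]
  PU: pen up
  FD 8.9: (46.9,0) -> (55.8,0) [heading=0, move]
  PD: pen down
  -- iteration 4/6 --
  FD 9.7: (55.8,0) -> (65.5,0) [heading=0, draw]
  PU: pen up
  FD 8.9: (65.5,0) -> (74.4,0) [heading=0, move]
  PD: pen down
  -- iteration 5/6 --
  FD 9.7: (74.4,0) -> (84.1,0) [heading=0, draw]
  PU: pen up
  FD 8.9: (84.1,0) -> (93,0) [heading=0, move]
  PD: pen down
  -- iteration 6/6 --
  FD 9.7: (93,0) -> (102.7,0) [heading=0, draw]
  PU: pen up
  FD 8.9: (102.7,0) -> (111.6,0) [heading=0, move]
  PD: pen down
]
Final: pos=(111.6,0), heading=0, 6 segment(s) drawn

Segment endpoints: x in {0, 9.7, 18.6, 28.3, 37.2, 46.9, 55.8, 65.5, 74.4, 84.1, 93, 102.7}, y in {0}
xmin=0, ymin=0, xmax=102.7, ymax=0

Answer: 0 0 102.7 0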